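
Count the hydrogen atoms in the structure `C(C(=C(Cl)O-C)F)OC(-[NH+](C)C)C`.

16

Hydrogens are implicit in SMILES; fill each atom to its normal valence:
  4 × C: 3 H each → 12
  2 × C: no H
  2 × O: no H
  1 × C: 2 H
  1 × C: 1 H
  1 × Cl: no H
  1 × F: no H
  1 × N (charge +1): 1 H
  Total hydrogens = 16.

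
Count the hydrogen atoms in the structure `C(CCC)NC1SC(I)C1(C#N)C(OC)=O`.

Hydrogens are implicit in SMILES; fill each atom to its normal valence:
  3 × C: 2 H each → 6
  3 × C: no H
  2 × C: 3 H each → 6
  2 × C: 1 H each → 2
  2 × O: no H
  1 × I: no H
  1 × N: 1 H
  1 × N: no H
  1 × S: no H
  Total hydrogens = 15.

15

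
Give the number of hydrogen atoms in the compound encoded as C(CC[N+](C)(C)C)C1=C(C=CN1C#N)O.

Hydrogens are implicit in SMILES; fill each atom to its normal valence:
  3 × C: 3 H each → 9
  3 × C: 2 H each → 6
  2 × C (aromatic): 1 H each → 2
  2 × C (aromatic): no H
  1 × C: no H
  1 × N (aromatic): no H
  1 × N: no H
  1 × N (charge +1): no H
  1 × O: 1 H
  Total hydrogens = 18.

18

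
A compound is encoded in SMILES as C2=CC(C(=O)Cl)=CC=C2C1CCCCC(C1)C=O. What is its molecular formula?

C15H17ClO2

Heavy atoms from the SMILES: 15 C, 1 Cl, 2 O.
Implicit hydrogens by atom environment:
  5 × C: 2 H each → 10
  4 × C (aromatic): 1 H each → 4
  3 × C: 1 H each → 3
  2 × C (aromatic): no H
  2 × O: no H
  1 × C: no H
  1 × Cl: no H
  Total hydrogens = 17.
Molecular formula: C15H17ClO2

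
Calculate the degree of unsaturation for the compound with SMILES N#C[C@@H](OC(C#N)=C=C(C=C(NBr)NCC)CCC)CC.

Molecular formula from the SMILES: C15H21BrN4O.
DoU = (2C + 2 + N − H − X)/2 = (2·15 + 2 + 4 − 21 − 1)/2 = 14/2 = 7.
(Structurally: 0 ring(s) + 7 π bond(s) = 7.)

7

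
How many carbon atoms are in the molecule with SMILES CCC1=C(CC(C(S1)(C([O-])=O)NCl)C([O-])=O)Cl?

9

The symbol for carbon appears 9 times in the SMILES. (Cl is a single chlorine, not C + l.)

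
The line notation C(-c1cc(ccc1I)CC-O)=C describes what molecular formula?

Heavy atoms from the SMILES: 10 C, 1 I, 1 O.
Implicit hydrogens by atom environment:
  3 × C: 2 H each → 6
  3 × C (aromatic): 1 H each → 3
  3 × C (aromatic): no H
  1 × C: 1 H
  1 × I: no H
  1 × O: 1 H
  Total hydrogens = 11.
Molecular formula: C10H11IO

C10H11IO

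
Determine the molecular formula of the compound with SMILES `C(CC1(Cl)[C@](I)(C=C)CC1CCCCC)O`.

C13H22ClIO

Heavy atoms from the SMILES: 13 C, 1 Cl, 1 I, 1 O.
Implicit hydrogens by atom environment:
  8 × C: 2 H each → 16
  2 × C: 1 H each → 2
  2 × C: no H
  1 × C: 3 H
  1 × Cl: no H
  1 × I: no H
  1 × O: 1 H
  Total hydrogens = 22.
Molecular formula: C13H22ClIO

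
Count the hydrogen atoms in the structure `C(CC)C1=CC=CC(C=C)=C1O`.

Hydrogens are implicit in SMILES; fill each atom to its normal valence:
  3 × C: 2 H each → 6
  3 × C (aromatic): 1 H each → 3
  3 × C (aromatic): no H
  1 × C: 3 H
  1 × C: 1 H
  1 × O: 1 H
  Total hydrogens = 14.

14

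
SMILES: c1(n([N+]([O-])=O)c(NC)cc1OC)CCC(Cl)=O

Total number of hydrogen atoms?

12

Hydrogens are implicit in SMILES; fill each atom to its normal valence:
  3 × C (aromatic): no H
  3 × O: no H
  2 × C: 3 H each → 6
  2 × C: 2 H each → 4
  1 × C (aromatic): 1 H
  1 × C: no H
  1 × Cl: no H
  1 × N: 1 H
  1 × N (aromatic): no H
  1 × N (charge +1): no H
  1 × O (charge -1): no H
  Total hydrogens = 12.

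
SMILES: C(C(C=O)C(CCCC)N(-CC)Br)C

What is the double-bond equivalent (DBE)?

1

Molecular formula from the SMILES: C11H22BrNO.
DoU = (2C + 2 + N − H − X)/2 = (2·11 + 2 + 1 − 22 − 1)/2 = 2/2 = 1.
(Structurally: 0 ring(s) + 1 π bond(s) = 1.)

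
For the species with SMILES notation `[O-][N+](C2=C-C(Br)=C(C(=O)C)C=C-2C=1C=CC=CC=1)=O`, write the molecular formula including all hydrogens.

C14H10BrNO3

Heavy atoms from the SMILES: 1 Br, 14 C, 1 N, 3 O.
Implicit hydrogens by atom environment:
  7 × C (aromatic): 1 H each → 7
  5 × C (aromatic): no H
  2 × O: no H
  1 × Br: no H
  1 × C: 3 H
  1 × C: no H
  1 × N (charge +1): no H
  1 × O (charge -1): no H
  Total hydrogens = 10.
Molecular formula: C14H10BrNO3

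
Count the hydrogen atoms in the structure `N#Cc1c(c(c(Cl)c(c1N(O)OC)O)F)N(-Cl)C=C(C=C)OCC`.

14

Hydrogens are implicit in SMILES; fill each atom to its normal valence:
  6 × C (aromatic): no H
  3 × N: no H
  2 × C: 3 H each → 6
  2 × C: 2 H each → 4
  2 × C: 1 H each → 2
  2 × C: no H
  2 × Cl: no H
  2 × O: 1 H each → 2
  2 × O: no H
  1 × F: no H
  Total hydrogens = 14.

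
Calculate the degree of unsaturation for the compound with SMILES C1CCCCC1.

Molecular formula from the SMILES: C6H12.
DoU = (2C + 2 + N − H − X)/2 = (2·6 + 2 + 0 − 12 − 0)/2 = 2/2 = 1.
(Structurally: 1 ring(s) + 0 π bond(s) = 1.)

1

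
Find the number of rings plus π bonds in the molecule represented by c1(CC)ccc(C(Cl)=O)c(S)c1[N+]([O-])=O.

Molecular formula from the SMILES: C9H8ClNO3S.
DoU = (2C + 2 + N − H − X)/2 = (2·9 + 2 + 1 − 8 − 1)/2 = 12/2 = 6.
(Structurally: 1 ring(s) + 5 π bond(s) = 6.)

6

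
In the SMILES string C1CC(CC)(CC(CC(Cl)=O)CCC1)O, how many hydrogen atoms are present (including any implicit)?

21

Hydrogens are implicit in SMILES; fill each atom to its normal valence:
  8 × C: 2 H each → 16
  2 × C: no H
  1 × C: 3 H
  1 × C: 1 H
  1 × Cl: no H
  1 × O: 1 H
  1 × O: no H
  Total hydrogens = 21.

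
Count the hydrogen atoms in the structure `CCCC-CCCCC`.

Hydrogens are implicit in SMILES; fill each atom to its normal valence:
  7 × C: 2 H each → 14
  2 × C: 3 H each → 6
  Total hydrogens = 20.

20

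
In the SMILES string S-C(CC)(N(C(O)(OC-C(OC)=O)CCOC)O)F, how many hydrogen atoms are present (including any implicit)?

20

Hydrogens are implicit in SMILES; fill each atom to its normal valence:
  4 × C: 2 H each → 8
  4 × O: no H
  3 × C: 3 H each → 9
  3 × C: no H
  2 × O: 1 H each → 2
  1 × F: no H
  1 × N: no H
  1 × S: 1 H
  Total hydrogens = 20.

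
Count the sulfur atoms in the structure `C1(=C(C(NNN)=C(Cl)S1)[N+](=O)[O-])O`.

The symbol for sulfur appears 1 time in the SMILES.

1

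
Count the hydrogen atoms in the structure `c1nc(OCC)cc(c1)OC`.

11

Hydrogens are implicit in SMILES; fill each atom to its normal valence:
  3 × C (aromatic): 1 H each → 3
  2 × C: 3 H each → 6
  2 × C (aromatic): no H
  2 × O: no H
  1 × C: 2 H
  1 × N (aromatic): no H
  Total hydrogens = 11.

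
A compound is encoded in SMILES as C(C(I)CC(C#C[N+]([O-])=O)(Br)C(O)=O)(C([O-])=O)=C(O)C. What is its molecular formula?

Heavy atoms from the SMILES: 1 Br, 10 C, 1 I, 1 N, 7 O.
Implicit hydrogens by atom environment:
  7 × C: no H
  3 × O: no H
  2 × O: 1 H each → 2
  2 × O (charge -1): no H
  1 × Br: no H
  1 × C: 3 H
  1 × C: 2 H
  1 × C: 1 H
  1 × I: no H
  1 × N (charge +1): no H
  Total hydrogens = 8.
Net charge -1.
Molecular formula: C10H8BrINO7-

C10H8BrINO7-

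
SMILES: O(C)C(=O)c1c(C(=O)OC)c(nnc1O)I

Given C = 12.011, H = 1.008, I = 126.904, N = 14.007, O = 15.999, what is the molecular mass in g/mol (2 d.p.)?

338.06

Molecular formula: C8H7IN2O5.
M = 8×12.011 + 7×1.008 + 1×126.904 + 2×14.007 + 5×15.999 = 338.06 g/mol.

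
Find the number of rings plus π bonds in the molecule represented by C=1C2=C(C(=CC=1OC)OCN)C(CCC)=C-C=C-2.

Molecular formula from the SMILES: C15H19NO2.
DoU = (2C + 2 + N − H − X)/2 = (2·15 + 2 + 1 − 19 − 0)/2 = 14/2 = 7.
(Structurally: 2 ring(s) + 5 π bond(s) = 7.)

7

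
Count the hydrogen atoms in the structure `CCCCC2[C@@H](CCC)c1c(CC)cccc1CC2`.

30

Hydrogens are implicit in SMILES; fill each atom to its normal valence:
  8 × C: 2 H each → 16
  3 × C: 3 H each → 9
  3 × C (aromatic): 1 H each → 3
  3 × C (aromatic): no H
  2 × C: 1 H each → 2
  Total hydrogens = 30.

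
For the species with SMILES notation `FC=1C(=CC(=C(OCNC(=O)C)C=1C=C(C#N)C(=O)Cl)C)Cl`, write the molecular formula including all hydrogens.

C14H11Cl2FN2O3

Heavy atoms from the SMILES: 14 C, 2 Cl, 1 F, 2 N, 3 O.
Implicit hydrogens by atom environment:
  5 × C (aromatic): no H
  4 × C: no H
  3 × O: no H
  2 × C: 3 H each → 6
  2 × Cl: no H
  1 × C: 2 H
  1 × C (aromatic): 1 H
  1 × C: 1 H
  1 × F: no H
  1 × N: 1 H
  1 × N: no H
  Total hydrogens = 11.
Molecular formula: C14H11Cl2FN2O3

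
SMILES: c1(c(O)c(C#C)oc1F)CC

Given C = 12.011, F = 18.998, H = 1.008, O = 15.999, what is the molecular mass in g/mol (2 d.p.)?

154.14

Molecular formula: C8H7FO2.
M = 8×12.011 + 1×18.998 + 7×1.008 + 2×15.999 = 154.14 g/mol.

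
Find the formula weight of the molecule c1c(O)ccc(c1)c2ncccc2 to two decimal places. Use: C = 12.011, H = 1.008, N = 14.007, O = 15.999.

Molecular formula: C11H9NO.
M = 11×12.011 + 9×1.008 + 1×14.007 + 1×15.999 = 171.20 g/mol.

171.20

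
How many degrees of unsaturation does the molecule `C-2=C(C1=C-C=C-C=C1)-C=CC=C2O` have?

Molecular formula from the SMILES: C12H10O.
DoU = (2C + 2 + N − H − X)/2 = (2·12 + 2 + 0 − 10 − 0)/2 = 16/2 = 8.
(Structurally: 2 ring(s) + 6 π bond(s) = 8.)

8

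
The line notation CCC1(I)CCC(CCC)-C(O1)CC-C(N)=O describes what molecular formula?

Heavy atoms from the SMILES: 13 C, 1 I, 1 N, 2 O.
Implicit hydrogens by atom environment:
  7 × C: 2 H each → 14
  2 × C: 3 H each → 6
  2 × C: 1 H each → 2
  2 × C: no H
  2 × O: no H
  1 × I: no H
  1 × N: 2 H
  Total hydrogens = 24.
Molecular formula: C13H24INO2

C13H24INO2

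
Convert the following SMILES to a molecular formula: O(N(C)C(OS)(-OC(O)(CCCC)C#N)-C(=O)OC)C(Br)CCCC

C15H27BrN2O6S

Heavy atoms from the SMILES: 1 Br, 15 C, 2 N, 6 O, 1 S.
Implicit hydrogens by atom environment:
  6 × C: 2 H each → 12
  5 × O: no H
  4 × C: 3 H each → 12
  4 × C: no H
  2 × N: no H
  1 × Br: no H
  1 × C: 1 H
  1 × O: 1 H
  1 × S: 1 H
  Total hydrogens = 27.
Molecular formula: C15H27BrN2O6S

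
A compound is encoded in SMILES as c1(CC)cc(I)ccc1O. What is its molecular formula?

C8H9IO

Heavy atoms from the SMILES: 8 C, 1 I, 1 O.
Implicit hydrogens by atom environment:
  3 × C (aromatic): 1 H each → 3
  3 × C (aromatic): no H
  1 × C: 3 H
  1 × C: 2 H
  1 × I: no H
  1 × O: 1 H
  Total hydrogens = 9.
Molecular formula: C8H9IO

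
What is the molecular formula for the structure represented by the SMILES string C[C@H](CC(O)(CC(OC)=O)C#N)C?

Heavy atoms from the SMILES: 9 C, 1 N, 3 O.
Implicit hydrogens by atom environment:
  3 × C: 3 H each → 9
  3 × C: no H
  2 × C: 2 H each → 4
  2 × O: no H
  1 × C: 1 H
  1 × N: no H
  1 × O: 1 H
  Total hydrogens = 15.
Molecular formula: C9H15NO3

C9H15NO3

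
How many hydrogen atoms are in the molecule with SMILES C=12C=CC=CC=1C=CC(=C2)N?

Hydrogens are implicit in SMILES; fill each atom to its normal valence:
  7 × C (aromatic): 1 H each → 7
  3 × C (aromatic): no H
  1 × N: 2 H
  Total hydrogens = 9.

9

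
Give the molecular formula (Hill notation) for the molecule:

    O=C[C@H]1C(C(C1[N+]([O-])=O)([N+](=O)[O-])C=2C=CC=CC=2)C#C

Heavy atoms from the SMILES: 13 C, 2 N, 5 O.
Implicit hydrogens by atom environment:
  5 × C: 1 H each → 5
  5 × C (aromatic): 1 H each → 5
  3 × O: no H
  2 × C: no H
  2 × N (charge +1): no H
  2 × O (charge -1): no H
  1 × C (aromatic): no H
  Total hydrogens = 10.
Molecular formula: C13H10N2O5

C13H10N2O5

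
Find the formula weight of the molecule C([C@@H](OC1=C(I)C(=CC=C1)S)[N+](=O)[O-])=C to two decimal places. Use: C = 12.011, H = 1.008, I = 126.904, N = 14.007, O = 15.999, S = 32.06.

Molecular formula: C9H8INO3S.
M = 9×12.011 + 8×1.008 + 1×126.904 + 1×14.007 + 3×15.999 + 1×32.06 = 337.13 g/mol.

337.13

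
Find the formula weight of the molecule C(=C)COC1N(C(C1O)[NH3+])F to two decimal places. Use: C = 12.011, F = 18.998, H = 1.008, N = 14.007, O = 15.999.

163.17

Molecular formula: C6H12FN2O2+.
M = 6×12.011 + 1×18.998 + 12×1.008 + 2×14.007 + 2×15.999 = 163.17 g/mol.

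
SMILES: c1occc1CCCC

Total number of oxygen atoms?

1

The symbol for oxygen appears 1 time in the SMILES.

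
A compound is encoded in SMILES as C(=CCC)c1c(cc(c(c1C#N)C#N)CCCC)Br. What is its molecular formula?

Heavy atoms from the SMILES: 1 Br, 16 C, 2 N.
Implicit hydrogens by atom environment:
  5 × C (aromatic): no H
  4 × C: 2 H each → 8
  2 × C: 3 H each → 6
  2 × C: 1 H each → 2
  2 × C: no H
  2 × N: no H
  1 × Br: no H
  1 × C (aromatic): 1 H
  Total hydrogens = 17.
Molecular formula: C16H17BrN2

C16H17BrN2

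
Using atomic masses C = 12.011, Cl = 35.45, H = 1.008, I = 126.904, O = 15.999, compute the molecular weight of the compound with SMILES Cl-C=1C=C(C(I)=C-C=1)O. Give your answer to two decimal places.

254.45

Molecular formula: C6H4ClIO.
M = 6×12.011 + 1×35.45 + 4×1.008 + 1×126.904 + 1×15.999 = 254.45 g/mol.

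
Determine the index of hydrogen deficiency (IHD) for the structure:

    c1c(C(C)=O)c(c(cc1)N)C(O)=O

Molecular formula from the SMILES: C9H9NO3.
DoU = (2C + 2 + N − H − X)/2 = (2·9 + 2 + 1 − 9 − 0)/2 = 12/2 = 6.
(Structurally: 1 ring(s) + 5 π bond(s) = 6.)

6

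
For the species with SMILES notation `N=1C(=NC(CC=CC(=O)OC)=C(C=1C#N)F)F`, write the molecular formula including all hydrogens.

C10H7F2N3O2

Heavy atoms from the SMILES: 10 C, 2 F, 3 N, 2 O.
Implicit hydrogens by atom environment:
  4 × C (aromatic): no H
  2 × C: 1 H each → 2
  2 × C: no H
  2 × F: no H
  2 × N (aromatic): no H
  2 × O: no H
  1 × C: 3 H
  1 × C: 2 H
  1 × N: no H
  Total hydrogens = 7.
Molecular formula: C10H7F2N3O2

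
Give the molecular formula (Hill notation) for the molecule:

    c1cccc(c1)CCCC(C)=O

C11H14O

Heavy atoms from the SMILES: 11 C, 1 O.
Implicit hydrogens by atom environment:
  5 × C (aromatic): 1 H each → 5
  3 × C: 2 H each → 6
  1 × C: 3 H
  1 × C (aromatic): no H
  1 × C: no H
  1 × O: no H
  Total hydrogens = 14.
Molecular formula: C11H14O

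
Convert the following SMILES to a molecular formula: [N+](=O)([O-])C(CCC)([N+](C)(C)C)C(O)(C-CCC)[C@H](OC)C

Heavy atoms from the SMILES: 15 C, 2 N, 4 O.
Implicit hydrogens by atom environment:
  7 × C: 3 H each → 21
  5 × C: 2 H each → 10
  2 × C: no H
  2 × N (charge +1): no H
  2 × O: no H
  1 × C: 1 H
  1 × O: 1 H
  1 × O (charge -1): no H
  Total hydrogens = 33.
Net charge +1.
Molecular formula: C15H33N2O4+

C15H33N2O4+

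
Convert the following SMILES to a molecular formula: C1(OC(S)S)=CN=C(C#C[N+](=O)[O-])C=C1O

Heavy atoms from the SMILES: 8 C, 2 N, 4 O, 2 S.
Implicit hydrogens by atom environment:
  3 × C (aromatic): no H
  2 × C (aromatic): 1 H each → 2
  2 × C: no H
  2 × O: no H
  2 × S: 1 H each → 2
  1 × C: 1 H
  1 × N (aromatic): no H
  1 × N (charge +1): no H
  1 × O: 1 H
  1 × O (charge -1): no H
  Total hydrogens = 6.
Molecular formula: C8H6N2O4S2

C8H6N2O4S2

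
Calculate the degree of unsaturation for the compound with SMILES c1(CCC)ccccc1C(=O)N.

5

Molecular formula from the SMILES: C10H13NO.
DoU = (2C + 2 + N − H − X)/2 = (2·10 + 2 + 1 − 13 − 0)/2 = 10/2 = 5.
(Structurally: 1 ring(s) + 4 π bond(s) = 5.)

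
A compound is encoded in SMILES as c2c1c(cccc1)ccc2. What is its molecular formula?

C10H8

Heavy atoms from the SMILES: 10 C.
Implicit hydrogens by atom environment:
  8 × C (aromatic): 1 H each → 8
  2 × C (aromatic): no H
  Total hydrogens = 8.
Molecular formula: C10H8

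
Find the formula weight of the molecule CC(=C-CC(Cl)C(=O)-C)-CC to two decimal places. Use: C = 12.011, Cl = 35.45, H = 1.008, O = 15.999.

Molecular formula: C9H15ClO.
M = 9×12.011 + 1×35.45 + 15×1.008 + 1×15.999 = 174.67 g/mol.

174.67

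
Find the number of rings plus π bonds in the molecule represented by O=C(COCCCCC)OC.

1

Molecular formula from the SMILES: C8H16O3.
DoU = (2C + 2 + N − H − X)/2 = (2·8 + 2 + 0 − 16 − 0)/2 = 2/2 = 1.
(Structurally: 0 ring(s) + 1 π bond(s) = 1.)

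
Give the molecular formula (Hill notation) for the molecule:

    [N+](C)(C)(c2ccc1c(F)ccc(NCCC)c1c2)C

Heavy atoms from the SMILES: 16 C, 1 F, 2 N.
Implicit hydrogens by atom environment:
  5 × C (aromatic): 1 H each → 5
  5 × C (aromatic): no H
  4 × C: 3 H each → 12
  2 × C: 2 H each → 4
  1 × F: no H
  1 × N: 1 H
  1 × N (charge +1): no H
  Total hydrogens = 22.
Net charge +1.
Molecular formula: C16H22FN2+

C16H22FN2+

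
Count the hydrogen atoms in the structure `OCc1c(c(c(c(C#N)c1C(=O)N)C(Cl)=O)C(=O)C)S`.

9

Hydrogens are implicit in SMILES; fill each atom to its normal valence:
  6 × C (aromatic): no H
  4 × C: no H
  3 × O: no H
  1 × C: 3 H
  1 × C: 2 H
  1 × Cl: no H
  1 × N: 2 H
  1 × N: no H
  1 × O: 1 H
  1 × S: 1 H
  Total hydrogens = 9.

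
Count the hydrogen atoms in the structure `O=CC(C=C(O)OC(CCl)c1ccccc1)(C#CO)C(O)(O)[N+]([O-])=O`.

14

Hydrogens are implicit in SMILES; fill each atom to its normal valence:
  5 × C (aromatic): 1 H each → 5
  5 × C: no H
  4 × O: 1 H each → 4
  3 × C: 1 H each → 3
  3 × O: no H
  1 × C: 2 H
  1 × C (aromatic): no H
  1 × Cl: no H
  1 × N (charge +1): no H
  1 × O (charge -1): no H
  Total hydrogens = 14.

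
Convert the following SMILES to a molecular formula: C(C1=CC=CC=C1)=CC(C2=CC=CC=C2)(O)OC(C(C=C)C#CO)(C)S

C22H22O3S

Heavy atoms from the SMILES: 22 C, 3 O, 1 S.
Implicit hydrogens by atom environment:
  10 × C (aromatic): 1 H each → 10
  4 × C: 1 H each → 4
  4 × C: no H
  2 × C (aromatic): no H
  2 × O: 1 H each → 2
  1 × C: 3 H
  1 × C: 2 H
  1 × O: no H
  1 × S: 1 H
  Total hydrogens = 22.
Molecular formula: C22H22O3S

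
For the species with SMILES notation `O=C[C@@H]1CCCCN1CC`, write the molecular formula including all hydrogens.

Heavy atoms from the SMILES: 8 C, 1 N, 1 O.
Implicit hydrogens by atom environment:
  5 × C: 2 H each → 10
  2 × C: 1 H each → 2
  1 × C: 3 H
  1 × N: no H
  1 × O: no H
  Total hydrogens = 15.
Molecular formula: C8H15NO

C8H15NO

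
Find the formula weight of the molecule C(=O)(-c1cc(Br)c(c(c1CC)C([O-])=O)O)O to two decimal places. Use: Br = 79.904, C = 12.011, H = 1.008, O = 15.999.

Molecular formula: C10H8BrO5-.
M = 1×79.904 + 10×12.011 + 8×1.008 + 5×15.999 = 288.07 g/mol.

288.07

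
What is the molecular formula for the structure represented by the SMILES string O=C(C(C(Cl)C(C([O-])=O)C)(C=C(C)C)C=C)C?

Heavy atoms from the SMILES: 13 C, 1 Cl, 3 O.
Implicit hydrogens by atom environment:
  4 × C: 3 H each → 12
  4 × C: 1 H each → 4
  4 × C: no H
  2 × O: no H
  1 × C: 2 H
  1 × Cl: no H
  1 × O (charge -1): no H
  Total hydrogens = 18.
Net charge -1.
Molecular formula: C13H18ClO3-

C13H18ClO3-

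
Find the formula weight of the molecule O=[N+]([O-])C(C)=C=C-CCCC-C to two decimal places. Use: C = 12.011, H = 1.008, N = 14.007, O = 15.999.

Molecular formula: C9H15NO2.
M = 9×12.011 + 15×1.008 + 1×14.007 + 2×15.999 = 169.22 g/mol.

169.22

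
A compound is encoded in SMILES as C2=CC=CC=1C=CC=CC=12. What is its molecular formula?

Heavy atoms from the SMILES: 10 C.
Implicit hydrogens by atom environment:
  8 × C (aromatic): 1 H each → 8
  2 × C (aromatic): no H
  Total hydrogens = 8.
Molecular formula: C10H8

C10H8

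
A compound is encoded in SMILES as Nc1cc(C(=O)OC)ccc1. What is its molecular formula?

C8H9NO2

Heavy atoms from the SMILES: 8 C, 1 N, 2 O.
Implicit hydrogens by atom environment:
  4 × C (aromatic): 1 H each → 4
  2 × C (aromatic): no H
  2 × O: no H
  1 × C: 3 H
  1 × C: no H
  1 × N: 2 H
  Total hydrogens = 9.
Molecular formula: C8H9NO2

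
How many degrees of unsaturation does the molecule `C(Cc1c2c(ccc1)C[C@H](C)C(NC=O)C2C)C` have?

Molecular formula from the SMILES: C16H23NO.
DoU = (2C + 2 + N − H − X)/2 = (2·16 + 2 + 1 − 23 − 0)/2 = 12/2 = 6.
(Structurally: 2 ring(s) + 4 π bond(s) = 6.)

6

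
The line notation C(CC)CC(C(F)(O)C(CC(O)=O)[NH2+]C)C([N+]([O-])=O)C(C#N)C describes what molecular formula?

Heavy atoms from the SMILES: 14 C, 1 F, 3 N, 5 O.
Implicit hydrogens by atom environment:
  4 × C: 2 H each → 8
  4 × C: 1 H each → 4
  3 × C: 3 H each → 9
  3 × C: no H
  2 × O: 1 H each → 2
  2 × O: no H
  1 × F: no H
  1 × N (charge +1): 2 H
  1 × N (charge +1): no H
  1 × N: no H
  1 × O (charge -1): no H
  Total hydrogens = 25.
Net charge +1.
Molecular formula: C14H25FN3O5+

C14H25FN3O5+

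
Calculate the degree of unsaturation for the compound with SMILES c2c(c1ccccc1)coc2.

Molecular formula from the SMILES: C10H8O.
DoU = (2C + 2 + N − H − X)/2 = (2·10 + 2 + 0 − 8 − 0)/2 = 14/2 = 7.
(Structurally: 2 ring(s) + 5 π bond(s) = 7.)

7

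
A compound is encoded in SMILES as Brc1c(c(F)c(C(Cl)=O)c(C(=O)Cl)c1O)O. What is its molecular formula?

Heavy atoms from the SMILES: 1 Br, 8 C, 2 Cl, 1 F, 4 O.
Implicit hydrogens by atom environment:
  6 × C (aromatic): no H
  2 × C: no H
  2 × Cl: no H
  2 × O: 1 H each → 2
  2 × O: no H
  1 × Br: no H
  1 × F: no H
  Total hydrogens = 2.
Molecular formula: C8H2BrCl2FO4

C8H2BrCl2FO4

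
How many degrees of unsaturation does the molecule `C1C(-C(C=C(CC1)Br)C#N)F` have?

Molecular formula from the SMILES: C8H9BrFN.
DoU = (2C + 2 + N − H − X)/2 = (2·8 + 2 + 1 − 9 − 2)/2 = 8/2 = 4.
(Structurally: 1 ring(s) + 3 π bond(s) = 4.)

4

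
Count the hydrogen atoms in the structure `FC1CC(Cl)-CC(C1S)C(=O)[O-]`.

9

Hydrogens are implicit in SMILES; fill each atom to its normal valence:
  4 × C: 1 H each → 4
  2 × C: 2 H each → 4
  1 × C: no H
  1 × Cl: no H
  1 × F: no H
  1 × O: no H
  1 × O (charge -1): no H
  1 × S: 1 H
  Total hydrogens = 9.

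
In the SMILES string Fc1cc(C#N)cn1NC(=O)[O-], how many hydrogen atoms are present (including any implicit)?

3

Hydrogens are implicit in SMILES; fill each atom to its normal valence:
  2 × C (aromatic): 1 H each → 2
  2 × C (aromatic): no H
  2 × C: no H
  1 × F: no H
  1 × N: 1 H
  1 × N (aromatic): no H
  1 × N: no H
  1 × O: no H
  1 × O (charge -1): no H
  Total hydrogens = 3.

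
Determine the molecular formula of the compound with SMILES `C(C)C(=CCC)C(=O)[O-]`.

C7H11O2-

Heavy atoms from the SMILES: 7 C, 2 O.
Implicit hydrogens by atom environment:
  2 × C: 3 H each → 6
  2 × C: 2 H each → 4
  2 × C: no H
  1 × C: 1 H
  1 × O: no H
  1 × O (charge -1): no H
  Total hydrogens = 11.
Net charge -1.
Molecular formula: C7H11O2-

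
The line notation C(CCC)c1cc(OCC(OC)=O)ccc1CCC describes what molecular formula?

C16H24O3

Heavy atoms from the SMILES: 16 C, 3 O.
Implicit hydrogens by atom environment:
  6 × C: 2 H each → 12
  3 × C: 3 H each → 9
  3 × C (aromatic): 1 H each → 3
  3 × C (aromatic): no H
  3 × O: no H
  1 × C: no H
  Total hydrogens = 24.
Molecular formula: C16H24O3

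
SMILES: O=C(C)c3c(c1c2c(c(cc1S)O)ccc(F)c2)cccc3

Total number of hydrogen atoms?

Hydrogens are implicit in SMILES; fill each atom to its normal valence:
  8 × C (aromatic): 1 H each → 8
  8 × C (aromatic): no H
  1 × C: 3 H
  1 × C: no H
  1 × F: no H
  1 × O: 1 H
  1 × O: no H
  1 × S: 1 H
  Total hydrogens = 13.

13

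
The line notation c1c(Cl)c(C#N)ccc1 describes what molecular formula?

C7H4ClN

Heavy atoms from the SMILES: 7 C, 1 Cl, 1 N.
Implicit hydrogens by atom environment:
  4 × C (aromatic): 1 H each → 4
  2 × C (aromatic): no H
  1 × C: no H
  1 × Cl: no H
  1 × N: no H
  Total hydrogens = 4.
Molecular formula: C7H4ClN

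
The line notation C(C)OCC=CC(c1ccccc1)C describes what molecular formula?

Heavy atoms from the SMILES: 13 C, 1 O.
Implicit hydrogens by atom environment:
  5 × C (aromatic): 1 H each → 5
  3 × C: 1 H each → 3
  2 × C: 3 H each → 6
  2 × C: 2 H each → 4
  1 × C (aromatic): no H
  1 × O: no H
  Total hydrogens = 18.
Molecular formula: C13H18O

C13H18O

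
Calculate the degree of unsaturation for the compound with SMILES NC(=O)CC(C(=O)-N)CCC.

Molecular formula from the SMILES: C7H14N2O2.
DoU = (2C + 2 + N − H − X)/2 = (2·7 + 2 + 2 − 14 − 0)/2 = 4/2 = 2.
(Structurally: 0 ring(s) + 2 π bond(s) = 2.)

2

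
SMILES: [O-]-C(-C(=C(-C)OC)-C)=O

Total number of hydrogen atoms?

9

Hydrogens are implicit in SMILES; fill each atom to its normal valence:
  3 × C: 3 H each → 9
  3 × C: no H
  2 × O: no H
  1 × O (charge -1): no H
  Total hydrogens = 9.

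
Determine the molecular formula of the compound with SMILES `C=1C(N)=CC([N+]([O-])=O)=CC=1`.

Heavy atoms from the SMILES: 6 C, 2 N, 2 O.
Implicit hydrogens by atom environment:
  4 × C (aromatic): 1 H each → 4
  2 × C (aromatic): no H
  1 × N: 2 H
  1 × N (charge +1): no H
  1 × O: no H
  1 × O (charge -1): no H
  Total hydrogens = 6.
Molecular formula: C6H6N2O2

C6H6N2O2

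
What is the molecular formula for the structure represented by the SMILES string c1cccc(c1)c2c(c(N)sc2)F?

C10H8FNS

Heavy atoms from the SMILES: 10 C, 1 F, 1 N, 1 S.
Implicit hydrogens by atom environment:
  6 × C (aromatic): 1 H each → 6
  4 × C (aromatic): no H
  1 × F: no H
  1 × N: 2 H
  1 × S (aromatic): no H
  Total hydrogens = 8.
Molecular formula: C10H8FNS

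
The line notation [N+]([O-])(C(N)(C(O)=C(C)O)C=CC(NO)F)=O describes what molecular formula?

Heavy atoms from the SMILES: 7 C, 1 F, 3 N, 5 O.
Implicit hydrogens by atom environment:
  3 × C: 1 H each → 3
  3 × C: no H
  3 × O: 1 H each → 3
  1 × C: 3 H
  1 × F: no H
  1 × N: 2 H
  1 × N: 1 H
  1 × N (charge +1): no H
  1 × O: no H
  1 × O (charge -1): no H
  Total hydrogens = 12.
Molecular formula: C7H12FN3O5

C7H12FN3O5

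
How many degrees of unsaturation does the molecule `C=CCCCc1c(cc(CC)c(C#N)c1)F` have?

Molecular formula from the SMILES: C14H16FN.
DoU = (2C + 2 + N − H − X)/2 = (2·14 + 2 + 1 − 16 − 1)/2 = 14/2 = 7.
(Structurally: 1 ring(s) + 6 π bond(s) = 7.)

7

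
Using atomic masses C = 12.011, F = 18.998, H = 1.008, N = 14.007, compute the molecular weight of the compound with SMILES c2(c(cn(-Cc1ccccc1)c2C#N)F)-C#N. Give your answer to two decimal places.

Molecular formula: C13H8FN3.
M = 13×12.011 + 1×18.998 + 8×1.008 + 3×14.007 = 225.23 g/mol.

225.23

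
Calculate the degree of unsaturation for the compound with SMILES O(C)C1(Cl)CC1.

1

Molecular formula from the SMILES: C4H7ClO.
DoU = (2C + 2 + N − H − X)/2 = (2·4 + 2 + 0 − 7 − 1)/2 = 2/2 = 1.
(Structurally: 1 ring(s) + 0 π bond(s) = 1.)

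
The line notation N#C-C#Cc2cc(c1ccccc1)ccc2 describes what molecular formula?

Heavy atoms from the SMILES: 15 C, 1 N.
Implicit hydrogens by atom environment:
  9 × C (aromatic): 1 H each → 9
  3 × C (aromatic): no H
  3 × C: no H
  1 × N: no H
  Total hydrogens = 9.
Molecular formula: C15H9N

C15H9N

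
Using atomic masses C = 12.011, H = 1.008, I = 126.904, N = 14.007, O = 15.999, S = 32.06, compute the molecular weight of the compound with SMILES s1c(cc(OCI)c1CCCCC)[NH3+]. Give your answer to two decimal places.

Molecular formula: C10H17INOS+.
M = 10×12.011 + 17×1.008 + 1×126.904 + 1×14.007 + 1×15.999 + 1×32.06 = 326.22 g/mol.

326.22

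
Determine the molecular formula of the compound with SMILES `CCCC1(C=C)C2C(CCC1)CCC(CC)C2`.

Heavy atoms from the SMILES: 17 C.
Implicit hydrogens by atom environment:
  10 × C: 2 H each → 20
  4 × C: 1 H each → 4
  2 × C: 3 H each → 6
  1 × C: no H
  Total hydrogens = 30.
Molecular formula: C17H30

C17H30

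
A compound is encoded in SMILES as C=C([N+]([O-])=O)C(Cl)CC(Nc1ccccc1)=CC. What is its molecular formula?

Heavy atoms from the SMILES: 13 C, 1 Cl, 2 N, 2 O.
Implicit hydrogens by atom environment:
  5 × C (aromatic): 1 H each → 5
  2 × C: 2 H each → 4
  2 × C: 1 H each → 2
  2 × C: no H
  1 × C: 3 H
  1 × C (aromatic): no H
  1 × Cl: no H
  1 × N: 1 H
  1 × N (charge +1): no H
  1 × O: no H
  1 × O (charge -1): no H
  Total hydrogens = 15.
Molecular formula: C13H15ClN2O2

C13H15ClN2O2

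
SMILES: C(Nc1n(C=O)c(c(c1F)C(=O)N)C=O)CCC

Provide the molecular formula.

C11H14FN3O3

Heavy atoms from the SMILES: 11 C, 1 F, 3 N, 3 O.
Implicit hydrogens by atom environment:
  4 × C (aromatic): no H
  3 × C: 2 H each → 6
  3 × O: no H
  2 × C: 1 H each → 2
  1 × C: 3 H
  1 × C: no H
  1 × F: no H
  1 × N: 2 H
  1 × N: 1 H
  1 × N (aromatic): no H
  Total hydrogens = 14.
Molecular formula: C11H14FN3O3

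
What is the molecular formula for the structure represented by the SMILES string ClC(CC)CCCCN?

Heavy atoms from the SMILES: 7 C, 1 Cl, 1 N.
Implicit hydrogens by atom environment:
  5 × C: 2 H each → 10
  1 × C: 3 H
  1 × C: 1 H
  1 × Cl: no H
  1 × N: 2 H
  Total hydrogens = 16.
Molecular formula: C7H16ClN

C7H16ClN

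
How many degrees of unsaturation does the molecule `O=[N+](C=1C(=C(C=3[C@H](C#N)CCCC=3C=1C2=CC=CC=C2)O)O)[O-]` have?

12

Molecular formula from the SMILES: C17H14N2O4.
DoU = (2C + 2 + N − H − X)/2 = (2·17 + 2 + 2 − 14 − 0)/2 = 24/2 = 12.
(Structurally: 3 ring(s) + 9 π bond(s) = 12.)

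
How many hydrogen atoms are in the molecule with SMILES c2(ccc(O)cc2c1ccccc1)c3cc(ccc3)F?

Hydrogens are implicit in SMILES; fill each atom to its normal valence:
  12 × C (aromatic): 1 H each → 12
  6 × C (aromatic): no H
  1 × F: no H
  1 × O: 1 H
  Total hydrogens = 13.

13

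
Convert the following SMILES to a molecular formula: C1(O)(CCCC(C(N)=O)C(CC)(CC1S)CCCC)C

C16H31NO2S

Heavy atoms from the SMILES: 16 C, 1 N, 2 O, 1 S.
Implicit hydrogens by atom environment:
  8 × C: 2 H each → 16
  3 × C: 3 H each → 9
  3 × C: no H
  2 × C: 1 H each → 2
  1 × N: 2 H
  1 × O: 1 H
  1 × O: no H
  1 × S: 1 H
  Total hydrogens = 31.
Molecular formula: C16H31NO2S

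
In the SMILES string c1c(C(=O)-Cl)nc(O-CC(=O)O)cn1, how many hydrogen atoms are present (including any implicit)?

5

Hydrogens are implicit in SMILES; fill each atom to its normal valence:
  3 × O: no H
  2 × C (aromatic): 1 H each → 2
  2 × C (aromatic): no H
  2 × C: no H
  2 × N (aromatic): no H
  1 × C: 2 H
  1 × Cl: no H
  1 × O: 1 H
  Total hydrogens = 5.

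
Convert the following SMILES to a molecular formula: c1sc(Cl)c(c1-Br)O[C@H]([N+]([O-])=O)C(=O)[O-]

C6H2BrClNO5S-

Heavy atoms from the SMILES: 1 Br, 6 C, 1 Cl, 1 N, 5 O, 1 S.
Implicit hydrogens by atom environment:
  3 × C (aromatic): no H
  3 × O: no H
  2 × O (charge -1): no H
  1 × Br: no H
  1 × C (aromatic): 1 H
  1 × C: 1 H
  1 × C: no H
  1 × Cl: no H
  1 × N (charge +1): no H
  1 × S (aromatic): no H
  Total hydrogens = 2.
Net charge -1.
Molecular formula: C6H2BrClNO5S-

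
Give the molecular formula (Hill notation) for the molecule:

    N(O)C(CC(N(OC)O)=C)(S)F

C5H11FN2O3S

Heavy atoms from the SMILES: 5 C, 1 F, 2 N, 3 O, 1 S.
Implicit hydrogens by atom environment:
  2 × C: 2 H each → 4
  2 × C: no H
  2 × O: 1 H each → 2
  1 × C: 3 H
  1 × F: no H
  1 × N: 1 H
  1 × N: no H
  1 × O: no H
  1 × S: 1 H
  Total hydrogens = 11.
Molecular formula: C5H11FN2O3S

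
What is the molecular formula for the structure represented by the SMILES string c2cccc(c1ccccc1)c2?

C12H10

Heavy atoms from the SMILES: 12 C.
Implicit hydrogens by atom environment:
  10 × C (aromatic): 1 H each → 10
  2 × C (aromatic): no H
  Total hydrogens = 10.
Molecular formula: C12H10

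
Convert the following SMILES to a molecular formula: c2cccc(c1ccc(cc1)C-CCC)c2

C16H18

Heavy atoms from the SMILES: 16 C.
Implicit hydrogens by atom environment:
  9 × C (aromatic): 1 H each → 9
  3 × C: 2 H each → 6
  3 × C (aromatic): no H
  1 × C: 3 H
  Total hydrogens = 18.
Molecular formula: C16H18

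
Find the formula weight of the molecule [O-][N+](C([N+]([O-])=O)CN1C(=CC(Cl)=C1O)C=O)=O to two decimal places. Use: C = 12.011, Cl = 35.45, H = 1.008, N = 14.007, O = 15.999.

Molecular formula: C7H6ClN3O6.
M = 7×12.011 + 1×35.45 + 6×1.008 + 3×14.007 + 6×15.999 = 263.59 g/mol.

263.59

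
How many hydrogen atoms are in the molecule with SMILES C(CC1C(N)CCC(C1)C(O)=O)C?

19

Hydrogens are implicit in SMILES; fill each atom to its normal valence:
  5 × C: 2 H each → 10
  3 × C: 1 H each → 3
  1 × C: 3 H
  1 × C: no H
  1 × N: 2 H
  1 × O: 1 H
  1 × O: no H
  Total hydrogens = 19.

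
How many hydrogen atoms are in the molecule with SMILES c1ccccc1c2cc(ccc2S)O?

Hydrogens are implicit in SMILES; fill each atom to its normal valence:
  8 × C (aromatic): 1 H each → 8
  4 × C (aromatic): no H
  1 × O: 1 H
  1 × S: 1 H
  Total hydrogens = 10.

10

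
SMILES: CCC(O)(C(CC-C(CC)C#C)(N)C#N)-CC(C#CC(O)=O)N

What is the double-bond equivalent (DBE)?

Molecular formula from the SMILES: C17H25N3O3.
DoU = (2C + 2 + N − H − X)/2 = (2·17 + 2 + 3 − 25 − 0)/2 = 14/2 = 7.
(Structurally: 0 ring(s) + 7 π bond(s) = 7.)

7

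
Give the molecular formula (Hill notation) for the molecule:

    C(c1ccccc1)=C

C8H8

Heavy atoms from the SMILES: 8 C.
Implicit hydrogens by atom environment:
  5 × C (aromatic): 1 H each → 5
  1 × C: 2 H
  1 × C: 1 H
  1 × C (aromatic): no H
  Total hydrogens = 8.
Molecular formula: C8H8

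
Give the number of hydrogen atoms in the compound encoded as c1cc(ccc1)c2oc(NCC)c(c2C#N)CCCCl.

17

Hydrogens are implicit in SMILES; fill each atom to its normal valence:
  5 × C (aromatic): 1 H each → 5
  5 × C (aromatic): no H
  4 × C: 2 H each → 8
  1 × C: 3 H
  1 × C: no H
  1 × Cl: no H
  1 × N: 1 H
  1 × N: no H
  1 × O (aromatic): no H
  Total hydrogens = 17.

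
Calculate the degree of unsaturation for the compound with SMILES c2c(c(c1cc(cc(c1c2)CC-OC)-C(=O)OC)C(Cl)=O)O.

9

Molecular formula from the SMILES: C16H15ClO5.
DoU = (2C + 2 + N − H − X)/2 = (2·16 + 2 + 0 − 15 − 1)/2 = 18/2 = 9.
(Structurally: 2 ring(s) + 7 π bond(s) = 9.)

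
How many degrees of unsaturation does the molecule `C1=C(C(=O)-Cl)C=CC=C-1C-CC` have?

Molecular formula from the SMILES: C10H11ClO.
DoU = (2C + 2 + N − H − X)/2 = (2·10 + 2 + 0 − 11 − 1)/2 = 10/2 = 5.
(Structurally: 1 ring(s) + 4 π bond(s) = 5.)

5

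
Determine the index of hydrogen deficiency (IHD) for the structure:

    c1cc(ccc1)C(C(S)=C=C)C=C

Molecular formula from the SMILES: C12H12S.
DoU = (2C + 2 + N − H − X)/2 = (2·12 + 2 + 0 − 12 − 0)/2 = 14/2 = 7.
(Structurally: 1 ring(s) + 6 π bond(s) = 7.)

7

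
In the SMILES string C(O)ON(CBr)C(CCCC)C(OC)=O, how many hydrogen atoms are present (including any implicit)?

Hydrogens are implicit in SMILES; fill each atom to its normal valence:
  5 × C: 2 H each → 10
  3 × O: no H
  2 × C: 3 H each → 6
  1 × Br: no H
  1 × C: 1 H
  1 × C: no H
  1 × N: no H
  1 × O: 1 H
  Total hydrogens = 18.

18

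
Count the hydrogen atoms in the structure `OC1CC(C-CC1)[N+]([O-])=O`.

Hydrogens are implicit in SMILES; fill each atom to its normal valence:
  4 × C: 2 H each → 8
  2 × C: 1 H each → 2
  1 × N (charge +1): no H
  1 × O: 1 H
  1 × O: no H
  1 × O (charge -1): no H
  Total hydrogens = 11.

11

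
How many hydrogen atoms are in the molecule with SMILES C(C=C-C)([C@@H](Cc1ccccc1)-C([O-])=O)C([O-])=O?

Hydrogens are implicit in SMILES; fill each atom to its normal valence:
  5 × C (aromatic): 1 H each → 5
  4 × C: 1 H each → 4
  2 × C: no H
  2 × O: no H
  2 × O (charge -1): no H
  1 × C: 3 H
  1 × C: 2 H
  1 × C (aromatic): no H
  Total hydrogens = 14.

14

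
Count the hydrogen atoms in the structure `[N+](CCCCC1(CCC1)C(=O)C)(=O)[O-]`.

Hydrogens are implicit in SMILES; fill each atom to its normal valence:
  7 × C: 2 H each → 14
  2 × C: no H
  2 × O: no H
  1 × C: 3 H
  1 × N (charge +1): no H
  1 × O (charge -1): no H
  Total hydrogens = 17.

17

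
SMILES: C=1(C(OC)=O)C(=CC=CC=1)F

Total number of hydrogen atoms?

Hydrogens are implicit in SMILES; fill each atom to its normal valence:
  4 × C (aromatic): 1 H each → 4
  2 × C (aromatic): no H
  2 × O: no H
  1 × C: 3 H
  1 × C: no H
  1 × F: no H
  Total hydrogens = 7.

7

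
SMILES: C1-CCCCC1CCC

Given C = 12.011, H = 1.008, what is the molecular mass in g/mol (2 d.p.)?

Molecular formula: C9H18.
M = 9×12.011 + 18×1.008 = 126.24 g/mol.

126.24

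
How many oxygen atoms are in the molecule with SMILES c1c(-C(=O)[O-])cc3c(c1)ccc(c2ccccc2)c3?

2

The symbol for oxygen appears 2 times in the SMILES.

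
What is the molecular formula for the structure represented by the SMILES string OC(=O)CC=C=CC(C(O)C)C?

C9H14O3

Heavy atoms from the SMILES: 9 C, 3 O.
Implicit hydrogens by atom environment:
  4 × C: 1 H each → 4
  2 × C: 3 H each → 6
  2 × C: no H
  2 × O: 1 H each → 2
  1 × C: 2 H
  1 × O: no H
  Total hydrogens = 14.
Molecular formula: C9H14O3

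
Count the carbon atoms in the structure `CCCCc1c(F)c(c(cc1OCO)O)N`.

11

The symbol for carbon appears 11 times in the SMILES. Lowercase c denotes aromatic carbon and counts toward C.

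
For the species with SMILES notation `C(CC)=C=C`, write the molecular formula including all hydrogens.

Heavy atoms from the SMILES: 5 C.
Implicit hydrogens by atom environment:
  2 × C: 2 H each → 4
  1 × C: 3 H
  1 × C: 1 H
  1 × C: no H
  Total hydrogens = 8.
Molecular formula: C5H8

C5H8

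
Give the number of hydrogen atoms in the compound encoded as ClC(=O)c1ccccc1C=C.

7

Hydrogens are implicit in SMILES; fill each atom to its normal valence:
  4 × C (aromatic): 1 H each → 4
  2 × C (aromatic): no H
  1 × C: 2 H
  1 × C: 1 H
  1 × C: no H
  1 × Cl: no H
  1 × O: no H
  Total hydrogens = 7.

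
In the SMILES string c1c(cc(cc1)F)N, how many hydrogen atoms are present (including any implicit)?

Hydrogens are implicit in SMILES; fill each atom to its normal valence:
  4 × C (aromatic): 1 H each → 4
  2 × C (aromatic): no H
  1 × F: no H
  1 × N: 2 H
  Total hydrogens = 6.

6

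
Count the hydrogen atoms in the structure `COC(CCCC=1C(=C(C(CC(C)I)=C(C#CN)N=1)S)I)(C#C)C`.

Hydrogens are implicit in SMILES; fill each atom to its normal valence:
  5 × C (aromatic): no H
  4 × C: 2 H each → 8
  4 × C: no H
  3 × C: 3 H each → 9
  2 × C: 1 H each → 2
  2 × I: no H
  1 × N: 2 H
  1 × N (aromatic): no H
  1 × O: no H
  1 × S: 1 H
  Total hydrogens = 22.

22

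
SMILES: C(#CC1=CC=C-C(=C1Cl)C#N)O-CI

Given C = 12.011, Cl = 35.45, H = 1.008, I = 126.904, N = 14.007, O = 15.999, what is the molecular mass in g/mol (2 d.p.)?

317.51

Molecular formula: C10H5ClINO.
M = 10×12.011 + 1×35.45 + 5×1.008 + 1×126.904 + 1×14.007 + 1×15.999 = 317.51 g/mol.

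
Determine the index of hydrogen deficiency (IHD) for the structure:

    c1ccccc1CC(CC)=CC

5

Molecular formula from the SMILES: C12H16.
DoU = (2C + 2 + N − H − X)/2 = (2·12 + 2 + 0 − 16 − 0)/2 = 10/2 = 5.
(Structurally: 1 ring(s) + 4 π bond(s) = 5.)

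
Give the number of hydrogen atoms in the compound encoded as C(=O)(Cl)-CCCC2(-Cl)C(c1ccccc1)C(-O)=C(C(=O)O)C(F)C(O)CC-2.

Hydrogens are implicit in SMILES; fill each atom to its normal valence:
  5 × C: 2 H each → 10
  5 × C (aromatic): 1 H each → 5
  5 × C: no H
  3 × C: 1 H each → 3
  3 × O: 1 H each → 3
  2 × Cl: no H
  2 × O: no H
  1 × C (aromatic): no H
  1 × F: no H
  Total hydrogens = 21.

21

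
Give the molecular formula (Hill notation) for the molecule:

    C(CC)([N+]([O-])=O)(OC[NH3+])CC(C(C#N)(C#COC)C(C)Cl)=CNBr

Heavy atoms from the SMILES: 1 Br, 14 C, 1 Cl, 4 N, 4 O.
Implicit hydrogens by atom environment:
  6 × C: no H
  3 × C: 3 H each → 9
  3 × C: 2 H each → 6
  3 × O: no H
  2 × C: 1 H each → 2
  1 × Br: no H
  1 × Cl: no H
  1 × N (charge +1): 3 H
  1 × N: 1 H
  1 × N: no H
  1 × N (charge +1): no H
  1 × O (charge -1): no H
  Total hydrogens = 21.
Net charge +1.
Molecular formula: C14H21BrClN4O4+

C14H21BrClN4O4+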